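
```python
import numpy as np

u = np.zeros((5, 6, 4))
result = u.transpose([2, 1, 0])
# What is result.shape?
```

(4, 6, 5)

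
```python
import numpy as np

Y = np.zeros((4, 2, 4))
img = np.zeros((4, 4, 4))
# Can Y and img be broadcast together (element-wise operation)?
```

No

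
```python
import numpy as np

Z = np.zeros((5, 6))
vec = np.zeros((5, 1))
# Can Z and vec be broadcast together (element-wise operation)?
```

Yes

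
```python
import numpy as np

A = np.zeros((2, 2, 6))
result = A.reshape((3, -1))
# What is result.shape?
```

(3, 8)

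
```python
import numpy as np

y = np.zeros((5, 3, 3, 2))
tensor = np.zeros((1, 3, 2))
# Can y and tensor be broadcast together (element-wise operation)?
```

Yes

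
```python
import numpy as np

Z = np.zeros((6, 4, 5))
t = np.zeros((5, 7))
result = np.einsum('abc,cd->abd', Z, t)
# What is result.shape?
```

(6, 4, 7)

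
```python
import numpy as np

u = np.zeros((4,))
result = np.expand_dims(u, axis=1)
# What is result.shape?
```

(4, 1)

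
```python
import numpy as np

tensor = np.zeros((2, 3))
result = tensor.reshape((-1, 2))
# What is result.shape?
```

(3, 2)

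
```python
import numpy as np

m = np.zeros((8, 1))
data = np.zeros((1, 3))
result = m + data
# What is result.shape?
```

(8, 3)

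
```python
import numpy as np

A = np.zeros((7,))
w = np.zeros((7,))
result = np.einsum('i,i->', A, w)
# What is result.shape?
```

()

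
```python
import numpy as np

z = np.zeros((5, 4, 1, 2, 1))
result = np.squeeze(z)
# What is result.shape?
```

(5, 4, 2)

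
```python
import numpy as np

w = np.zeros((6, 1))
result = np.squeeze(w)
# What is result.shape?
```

(6,)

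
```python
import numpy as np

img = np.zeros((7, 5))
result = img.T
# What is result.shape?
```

(5, 7)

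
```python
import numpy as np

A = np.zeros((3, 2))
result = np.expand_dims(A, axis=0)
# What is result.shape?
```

(1, 3, 2)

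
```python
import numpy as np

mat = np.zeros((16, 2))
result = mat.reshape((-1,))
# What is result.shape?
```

(32,)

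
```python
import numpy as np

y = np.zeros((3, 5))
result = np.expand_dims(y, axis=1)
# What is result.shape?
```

(3, 1, 5)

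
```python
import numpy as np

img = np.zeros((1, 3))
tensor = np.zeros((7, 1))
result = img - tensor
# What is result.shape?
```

(7, 3)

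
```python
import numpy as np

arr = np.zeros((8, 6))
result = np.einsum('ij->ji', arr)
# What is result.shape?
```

(6, 8)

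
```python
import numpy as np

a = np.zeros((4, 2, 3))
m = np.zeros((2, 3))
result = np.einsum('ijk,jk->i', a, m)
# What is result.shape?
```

(4,)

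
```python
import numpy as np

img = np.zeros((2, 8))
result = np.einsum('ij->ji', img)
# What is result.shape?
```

(8, 2)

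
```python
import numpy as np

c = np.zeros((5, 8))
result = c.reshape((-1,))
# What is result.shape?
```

(40,)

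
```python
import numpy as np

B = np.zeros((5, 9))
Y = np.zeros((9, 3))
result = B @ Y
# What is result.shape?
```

(5, 3)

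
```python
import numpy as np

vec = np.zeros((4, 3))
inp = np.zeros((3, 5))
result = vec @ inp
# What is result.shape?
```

(4, 5)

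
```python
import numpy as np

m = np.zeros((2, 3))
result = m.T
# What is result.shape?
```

(3, 2)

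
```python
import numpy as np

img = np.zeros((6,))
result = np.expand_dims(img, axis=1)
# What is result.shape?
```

(6, 1)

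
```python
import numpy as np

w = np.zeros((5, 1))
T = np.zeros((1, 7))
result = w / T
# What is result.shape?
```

(5, 7)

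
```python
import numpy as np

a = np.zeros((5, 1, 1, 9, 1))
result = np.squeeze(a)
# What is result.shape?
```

(5, 9)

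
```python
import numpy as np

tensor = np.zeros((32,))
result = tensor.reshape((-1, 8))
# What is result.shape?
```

(4, 8)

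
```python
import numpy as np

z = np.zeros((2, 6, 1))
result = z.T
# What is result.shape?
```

(1, 6, 2)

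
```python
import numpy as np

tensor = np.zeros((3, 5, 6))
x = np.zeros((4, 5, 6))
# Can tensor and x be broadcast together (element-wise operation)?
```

No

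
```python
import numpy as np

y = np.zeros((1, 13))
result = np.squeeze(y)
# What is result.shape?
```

(13,)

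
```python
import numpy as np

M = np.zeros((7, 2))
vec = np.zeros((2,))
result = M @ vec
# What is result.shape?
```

(7,)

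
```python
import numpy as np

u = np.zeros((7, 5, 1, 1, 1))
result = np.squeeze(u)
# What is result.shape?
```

(7, 5)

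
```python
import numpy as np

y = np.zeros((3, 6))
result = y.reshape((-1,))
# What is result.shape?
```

(18,)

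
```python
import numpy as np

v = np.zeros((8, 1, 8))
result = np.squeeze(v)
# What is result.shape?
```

(8, 8)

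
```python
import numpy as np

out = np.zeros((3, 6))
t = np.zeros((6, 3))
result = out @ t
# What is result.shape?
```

(3, 3)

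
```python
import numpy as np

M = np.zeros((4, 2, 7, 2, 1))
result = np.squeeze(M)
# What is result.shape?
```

(4, 2, 7, 2)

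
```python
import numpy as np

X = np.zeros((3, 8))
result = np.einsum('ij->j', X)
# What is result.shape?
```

(8,)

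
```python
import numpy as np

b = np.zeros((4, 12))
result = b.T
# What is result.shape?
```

(12, 4)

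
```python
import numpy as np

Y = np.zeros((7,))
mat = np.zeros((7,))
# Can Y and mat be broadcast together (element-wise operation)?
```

Yes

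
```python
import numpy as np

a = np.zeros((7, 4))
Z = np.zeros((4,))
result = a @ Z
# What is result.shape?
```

(7,)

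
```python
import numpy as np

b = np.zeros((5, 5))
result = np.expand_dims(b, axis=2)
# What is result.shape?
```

(5, 5, 1)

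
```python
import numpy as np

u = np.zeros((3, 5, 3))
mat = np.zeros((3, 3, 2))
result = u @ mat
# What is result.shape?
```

(3, 5, 2)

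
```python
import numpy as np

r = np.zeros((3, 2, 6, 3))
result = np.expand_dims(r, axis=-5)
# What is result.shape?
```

(1, 3, 2, 6, 3)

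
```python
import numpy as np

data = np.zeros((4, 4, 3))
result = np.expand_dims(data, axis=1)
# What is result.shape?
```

(4, 1, 4, 3)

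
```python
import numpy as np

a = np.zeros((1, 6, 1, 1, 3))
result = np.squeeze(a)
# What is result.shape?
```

(6, 3)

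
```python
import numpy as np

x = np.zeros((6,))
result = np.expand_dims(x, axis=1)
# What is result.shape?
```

(6, 1)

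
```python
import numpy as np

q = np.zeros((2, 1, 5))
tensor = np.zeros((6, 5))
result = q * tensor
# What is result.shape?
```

(2, 6, 5)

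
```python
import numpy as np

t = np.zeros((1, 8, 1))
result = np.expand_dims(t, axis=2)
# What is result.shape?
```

(1, 8, 1, 1)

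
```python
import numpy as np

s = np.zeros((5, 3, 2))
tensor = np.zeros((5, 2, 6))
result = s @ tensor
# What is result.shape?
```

(5, 3, 6)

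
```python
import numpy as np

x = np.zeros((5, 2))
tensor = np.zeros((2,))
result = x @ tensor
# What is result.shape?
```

(5,)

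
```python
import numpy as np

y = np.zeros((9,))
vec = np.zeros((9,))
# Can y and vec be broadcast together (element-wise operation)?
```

Yes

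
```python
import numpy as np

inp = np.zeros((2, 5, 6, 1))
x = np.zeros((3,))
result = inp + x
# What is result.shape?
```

(2, 5, 6, 3)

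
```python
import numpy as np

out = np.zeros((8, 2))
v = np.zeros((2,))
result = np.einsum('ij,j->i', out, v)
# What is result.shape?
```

(8,)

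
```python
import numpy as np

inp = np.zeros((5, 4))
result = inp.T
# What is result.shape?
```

(4, 5)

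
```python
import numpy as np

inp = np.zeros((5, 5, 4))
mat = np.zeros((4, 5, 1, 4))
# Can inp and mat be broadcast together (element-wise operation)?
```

Yes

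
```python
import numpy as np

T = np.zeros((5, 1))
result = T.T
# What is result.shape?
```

(1, 5)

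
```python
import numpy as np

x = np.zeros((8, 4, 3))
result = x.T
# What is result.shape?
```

(3, 4, 8)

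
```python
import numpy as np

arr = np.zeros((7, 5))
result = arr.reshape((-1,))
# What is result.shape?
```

(35,)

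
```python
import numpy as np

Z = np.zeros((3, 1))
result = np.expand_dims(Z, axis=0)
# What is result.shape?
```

(1, 3, 1)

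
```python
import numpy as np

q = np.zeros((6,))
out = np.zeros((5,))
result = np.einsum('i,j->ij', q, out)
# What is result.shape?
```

(6, 5)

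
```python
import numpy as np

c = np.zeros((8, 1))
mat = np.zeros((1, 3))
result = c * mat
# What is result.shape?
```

(8, 3)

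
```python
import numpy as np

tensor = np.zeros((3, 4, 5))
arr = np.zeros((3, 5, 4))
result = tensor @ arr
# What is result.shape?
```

(3, 4, 4)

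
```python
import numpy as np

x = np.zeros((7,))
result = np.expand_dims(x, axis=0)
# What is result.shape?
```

(1, 7)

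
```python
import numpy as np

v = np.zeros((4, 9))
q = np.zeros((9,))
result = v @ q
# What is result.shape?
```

(4,)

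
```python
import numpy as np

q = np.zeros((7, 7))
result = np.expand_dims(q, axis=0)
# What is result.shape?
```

(1, 7, 7)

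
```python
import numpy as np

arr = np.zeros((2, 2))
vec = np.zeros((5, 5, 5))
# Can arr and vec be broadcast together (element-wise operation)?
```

No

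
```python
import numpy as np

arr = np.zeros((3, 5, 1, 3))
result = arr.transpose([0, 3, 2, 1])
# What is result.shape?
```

(3, 3, 1, 5)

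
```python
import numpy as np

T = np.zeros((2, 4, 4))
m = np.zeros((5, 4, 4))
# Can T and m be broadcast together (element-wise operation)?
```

No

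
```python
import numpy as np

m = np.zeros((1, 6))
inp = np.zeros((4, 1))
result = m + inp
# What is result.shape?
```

(4, 6)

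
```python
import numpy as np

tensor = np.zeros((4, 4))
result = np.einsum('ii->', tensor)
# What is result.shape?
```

()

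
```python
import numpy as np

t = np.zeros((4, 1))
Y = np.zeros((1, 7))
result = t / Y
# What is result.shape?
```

(4, 7)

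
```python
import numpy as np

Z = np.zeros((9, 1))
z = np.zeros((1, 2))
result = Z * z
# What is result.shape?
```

(9, 2)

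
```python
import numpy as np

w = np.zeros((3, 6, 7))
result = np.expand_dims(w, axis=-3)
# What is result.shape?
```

(3, 1, 6, 7)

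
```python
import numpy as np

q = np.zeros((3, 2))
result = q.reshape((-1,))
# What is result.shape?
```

(6,)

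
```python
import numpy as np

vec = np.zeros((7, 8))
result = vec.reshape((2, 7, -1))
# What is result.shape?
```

(2, 7, 4)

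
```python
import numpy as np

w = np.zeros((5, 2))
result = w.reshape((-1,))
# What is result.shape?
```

(10,)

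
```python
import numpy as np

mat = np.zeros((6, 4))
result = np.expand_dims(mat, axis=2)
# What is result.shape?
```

(6, 4, 1)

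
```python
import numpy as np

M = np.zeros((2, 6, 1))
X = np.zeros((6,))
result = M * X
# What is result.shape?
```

(2, 6, 6)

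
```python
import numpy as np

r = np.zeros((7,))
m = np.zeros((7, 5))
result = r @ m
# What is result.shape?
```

(5,)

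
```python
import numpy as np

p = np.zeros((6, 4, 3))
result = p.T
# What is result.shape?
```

(3, 4, 6)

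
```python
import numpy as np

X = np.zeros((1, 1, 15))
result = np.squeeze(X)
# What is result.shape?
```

(15,)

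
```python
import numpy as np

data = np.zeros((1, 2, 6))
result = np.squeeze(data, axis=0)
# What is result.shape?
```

(2, 6)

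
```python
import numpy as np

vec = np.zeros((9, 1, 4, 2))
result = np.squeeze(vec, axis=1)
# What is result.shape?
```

(9, 4, 2)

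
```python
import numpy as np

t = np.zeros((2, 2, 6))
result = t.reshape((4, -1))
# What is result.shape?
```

(4, 6)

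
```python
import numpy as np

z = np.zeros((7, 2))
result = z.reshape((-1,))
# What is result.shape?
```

(14,)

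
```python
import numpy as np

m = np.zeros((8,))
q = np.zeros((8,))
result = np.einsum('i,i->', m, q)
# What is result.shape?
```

()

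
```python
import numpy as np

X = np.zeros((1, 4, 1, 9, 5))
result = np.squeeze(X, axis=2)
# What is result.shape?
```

(1, 4, 9, 5)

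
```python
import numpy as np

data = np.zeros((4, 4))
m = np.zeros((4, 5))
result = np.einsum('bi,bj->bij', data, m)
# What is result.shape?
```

(4, 4, 5)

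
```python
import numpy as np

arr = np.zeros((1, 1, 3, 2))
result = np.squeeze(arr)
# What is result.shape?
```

(3, 2)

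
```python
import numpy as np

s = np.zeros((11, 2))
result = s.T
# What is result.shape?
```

(2, 11)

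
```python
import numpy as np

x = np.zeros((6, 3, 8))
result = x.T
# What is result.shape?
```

(8, 3, 6)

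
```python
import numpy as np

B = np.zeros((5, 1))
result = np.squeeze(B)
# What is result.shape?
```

(5,)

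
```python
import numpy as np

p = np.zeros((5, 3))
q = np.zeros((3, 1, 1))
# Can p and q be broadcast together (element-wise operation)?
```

Yes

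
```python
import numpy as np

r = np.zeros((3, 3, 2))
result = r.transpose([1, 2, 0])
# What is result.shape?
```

(3, 2, 3)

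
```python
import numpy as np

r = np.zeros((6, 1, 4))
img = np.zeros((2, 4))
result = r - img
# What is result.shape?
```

(6, 2, 4)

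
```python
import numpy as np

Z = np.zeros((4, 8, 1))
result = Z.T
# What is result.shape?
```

(1, 8, 4)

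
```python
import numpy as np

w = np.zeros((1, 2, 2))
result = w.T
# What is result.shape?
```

(2, 2, 1)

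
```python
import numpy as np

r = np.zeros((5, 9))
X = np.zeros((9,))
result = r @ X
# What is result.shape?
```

(5,)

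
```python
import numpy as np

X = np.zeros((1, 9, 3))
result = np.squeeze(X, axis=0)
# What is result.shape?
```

(9, 3)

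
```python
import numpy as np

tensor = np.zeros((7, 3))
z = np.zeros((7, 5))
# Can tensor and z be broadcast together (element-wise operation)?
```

No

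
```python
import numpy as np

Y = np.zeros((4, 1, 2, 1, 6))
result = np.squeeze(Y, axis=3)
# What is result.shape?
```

(4, 1, 2, 6)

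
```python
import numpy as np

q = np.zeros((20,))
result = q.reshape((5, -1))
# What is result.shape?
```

(5, 4)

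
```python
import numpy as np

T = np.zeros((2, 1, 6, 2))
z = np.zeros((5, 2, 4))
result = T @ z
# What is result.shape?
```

(2, 5, 6, 4)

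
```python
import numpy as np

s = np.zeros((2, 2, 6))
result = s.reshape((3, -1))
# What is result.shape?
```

(3, 8)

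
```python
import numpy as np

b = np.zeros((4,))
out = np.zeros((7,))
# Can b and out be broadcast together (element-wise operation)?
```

No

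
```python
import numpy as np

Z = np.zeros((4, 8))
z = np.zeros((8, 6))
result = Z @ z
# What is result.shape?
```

(4, 6)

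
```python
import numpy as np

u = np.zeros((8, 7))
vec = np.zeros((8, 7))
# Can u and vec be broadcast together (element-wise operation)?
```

Yes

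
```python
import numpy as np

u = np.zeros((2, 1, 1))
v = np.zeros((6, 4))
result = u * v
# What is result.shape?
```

(2, 6, 4)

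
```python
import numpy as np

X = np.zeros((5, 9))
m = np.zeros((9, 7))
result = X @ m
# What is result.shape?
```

(5, 7)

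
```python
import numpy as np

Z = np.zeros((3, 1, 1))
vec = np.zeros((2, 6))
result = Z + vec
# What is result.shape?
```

(3, 2, 6)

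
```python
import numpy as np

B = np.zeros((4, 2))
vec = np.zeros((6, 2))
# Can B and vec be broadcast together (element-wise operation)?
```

No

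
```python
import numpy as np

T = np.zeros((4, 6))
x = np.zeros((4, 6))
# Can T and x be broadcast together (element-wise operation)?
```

Yes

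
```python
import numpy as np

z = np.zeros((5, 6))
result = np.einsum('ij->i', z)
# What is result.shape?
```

(5,)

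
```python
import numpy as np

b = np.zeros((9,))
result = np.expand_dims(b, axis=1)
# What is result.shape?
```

(9, 1)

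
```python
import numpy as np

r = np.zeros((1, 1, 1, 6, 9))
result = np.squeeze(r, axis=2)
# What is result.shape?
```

(1, 1, 6, 9)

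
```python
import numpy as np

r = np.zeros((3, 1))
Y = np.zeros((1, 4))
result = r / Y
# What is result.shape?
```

(3, 4)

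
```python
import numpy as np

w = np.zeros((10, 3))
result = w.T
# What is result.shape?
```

(3, 10)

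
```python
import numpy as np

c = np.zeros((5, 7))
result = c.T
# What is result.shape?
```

(7, 5)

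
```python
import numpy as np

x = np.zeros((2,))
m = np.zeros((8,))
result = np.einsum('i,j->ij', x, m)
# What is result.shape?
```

(2, 8)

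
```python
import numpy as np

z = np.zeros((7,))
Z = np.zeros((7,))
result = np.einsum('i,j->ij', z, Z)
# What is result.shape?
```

(7, 7)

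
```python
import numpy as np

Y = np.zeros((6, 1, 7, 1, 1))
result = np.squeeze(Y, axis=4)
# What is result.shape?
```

(6, 1, 7, 1)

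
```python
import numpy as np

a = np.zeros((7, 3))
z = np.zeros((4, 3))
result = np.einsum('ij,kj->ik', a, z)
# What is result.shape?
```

(7, 4)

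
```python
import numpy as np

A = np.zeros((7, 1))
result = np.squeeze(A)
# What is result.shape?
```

(7,)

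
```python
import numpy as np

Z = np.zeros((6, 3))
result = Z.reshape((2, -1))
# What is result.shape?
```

(2, 9)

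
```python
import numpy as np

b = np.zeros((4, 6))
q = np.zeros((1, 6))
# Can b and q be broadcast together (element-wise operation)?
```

Yes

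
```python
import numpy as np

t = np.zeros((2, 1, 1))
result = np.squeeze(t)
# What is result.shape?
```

(2,)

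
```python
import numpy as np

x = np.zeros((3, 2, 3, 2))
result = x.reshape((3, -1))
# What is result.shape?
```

(3, 12)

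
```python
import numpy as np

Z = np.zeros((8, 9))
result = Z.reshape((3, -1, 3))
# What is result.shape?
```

(3, 8, 3)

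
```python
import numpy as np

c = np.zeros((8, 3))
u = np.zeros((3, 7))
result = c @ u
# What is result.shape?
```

(8, 7)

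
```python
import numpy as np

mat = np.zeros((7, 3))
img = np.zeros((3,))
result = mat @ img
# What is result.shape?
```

(7,)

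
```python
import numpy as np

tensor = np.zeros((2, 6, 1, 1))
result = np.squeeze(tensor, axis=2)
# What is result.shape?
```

(2, 6, 1)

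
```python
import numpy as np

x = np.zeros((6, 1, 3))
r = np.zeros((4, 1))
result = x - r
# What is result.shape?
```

(6, 4, 3)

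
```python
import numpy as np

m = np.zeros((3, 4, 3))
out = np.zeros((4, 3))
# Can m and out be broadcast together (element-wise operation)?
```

Yes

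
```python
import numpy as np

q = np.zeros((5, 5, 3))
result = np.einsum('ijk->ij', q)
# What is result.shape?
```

(5, 5)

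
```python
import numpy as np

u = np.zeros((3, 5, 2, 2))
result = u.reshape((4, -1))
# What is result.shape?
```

(4, 15)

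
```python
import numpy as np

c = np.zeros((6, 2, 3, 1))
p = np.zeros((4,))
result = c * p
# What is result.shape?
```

(6, 2, 3, 4)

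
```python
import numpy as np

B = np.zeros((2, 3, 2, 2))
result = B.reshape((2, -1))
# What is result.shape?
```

(2, 12)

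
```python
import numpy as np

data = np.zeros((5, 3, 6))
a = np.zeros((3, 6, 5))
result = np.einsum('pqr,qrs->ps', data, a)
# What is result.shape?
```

(5, 5)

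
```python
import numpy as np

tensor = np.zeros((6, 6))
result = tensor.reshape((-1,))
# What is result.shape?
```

(36,)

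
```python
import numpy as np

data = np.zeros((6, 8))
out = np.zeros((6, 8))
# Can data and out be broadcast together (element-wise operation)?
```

Yes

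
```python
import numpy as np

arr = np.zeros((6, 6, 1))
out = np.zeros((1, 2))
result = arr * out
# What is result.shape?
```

(6, 6, 2)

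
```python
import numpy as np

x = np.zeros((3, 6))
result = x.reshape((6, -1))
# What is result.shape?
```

(6, 3)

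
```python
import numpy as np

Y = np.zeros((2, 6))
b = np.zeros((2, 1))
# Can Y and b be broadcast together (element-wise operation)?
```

Yes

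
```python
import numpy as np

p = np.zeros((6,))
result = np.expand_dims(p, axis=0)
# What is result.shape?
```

(1, 6)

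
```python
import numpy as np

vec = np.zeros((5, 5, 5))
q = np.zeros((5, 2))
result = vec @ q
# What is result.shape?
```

(5, 5, 2)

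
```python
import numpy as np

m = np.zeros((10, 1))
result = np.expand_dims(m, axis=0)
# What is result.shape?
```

(1, 10, 1)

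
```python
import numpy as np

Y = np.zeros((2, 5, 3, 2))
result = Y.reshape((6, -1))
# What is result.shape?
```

(6, 10)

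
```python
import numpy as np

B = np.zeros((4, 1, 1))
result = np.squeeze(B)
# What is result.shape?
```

(4,)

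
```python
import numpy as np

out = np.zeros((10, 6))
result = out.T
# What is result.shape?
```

(6, 10)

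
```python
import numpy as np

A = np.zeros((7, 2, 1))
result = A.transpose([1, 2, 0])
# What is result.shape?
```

(2, 1, 7)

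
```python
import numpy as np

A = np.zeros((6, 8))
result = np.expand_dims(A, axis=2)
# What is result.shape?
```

(6, 8, 1)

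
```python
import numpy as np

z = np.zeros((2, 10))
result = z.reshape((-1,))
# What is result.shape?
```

(20,)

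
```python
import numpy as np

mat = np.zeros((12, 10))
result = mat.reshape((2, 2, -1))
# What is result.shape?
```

(2, 2, 30)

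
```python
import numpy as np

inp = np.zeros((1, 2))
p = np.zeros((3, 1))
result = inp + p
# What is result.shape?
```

(3, 2)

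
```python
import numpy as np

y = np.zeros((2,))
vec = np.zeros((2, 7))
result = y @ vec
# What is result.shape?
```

(7,)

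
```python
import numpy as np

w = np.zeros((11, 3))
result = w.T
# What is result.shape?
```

(3, 11)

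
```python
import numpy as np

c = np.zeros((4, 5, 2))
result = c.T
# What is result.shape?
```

(2, 5, 4)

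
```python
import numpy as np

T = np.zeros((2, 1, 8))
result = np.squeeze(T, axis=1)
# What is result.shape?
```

(2, 8)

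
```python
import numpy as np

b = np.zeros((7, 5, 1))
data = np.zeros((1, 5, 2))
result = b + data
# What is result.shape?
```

(7, 5, 2)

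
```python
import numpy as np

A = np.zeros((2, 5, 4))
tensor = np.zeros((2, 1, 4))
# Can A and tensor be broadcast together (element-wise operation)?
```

Yes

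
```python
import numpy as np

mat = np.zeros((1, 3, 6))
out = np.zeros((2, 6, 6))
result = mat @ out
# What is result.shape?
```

(2, 3, 6)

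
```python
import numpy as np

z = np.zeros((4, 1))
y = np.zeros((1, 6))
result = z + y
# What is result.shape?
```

(4, 6)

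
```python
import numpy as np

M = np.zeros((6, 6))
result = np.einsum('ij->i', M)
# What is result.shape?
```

(6,)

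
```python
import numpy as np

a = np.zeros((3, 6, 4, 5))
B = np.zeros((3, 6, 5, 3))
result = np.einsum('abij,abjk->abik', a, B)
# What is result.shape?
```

(3, 6, 4, 3)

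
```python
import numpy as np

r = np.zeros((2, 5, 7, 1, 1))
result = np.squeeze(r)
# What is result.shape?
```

(2, 5, 7)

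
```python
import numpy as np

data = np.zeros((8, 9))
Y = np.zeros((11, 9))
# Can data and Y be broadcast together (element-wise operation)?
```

No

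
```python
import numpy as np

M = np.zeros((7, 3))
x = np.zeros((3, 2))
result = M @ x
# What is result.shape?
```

(7, 2)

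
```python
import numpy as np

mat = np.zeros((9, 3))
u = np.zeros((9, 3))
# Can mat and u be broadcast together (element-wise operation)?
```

Yes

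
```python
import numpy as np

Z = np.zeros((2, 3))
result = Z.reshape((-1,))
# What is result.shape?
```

(6,)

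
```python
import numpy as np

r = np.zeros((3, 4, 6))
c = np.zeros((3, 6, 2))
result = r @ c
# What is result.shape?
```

(3, 4, 2)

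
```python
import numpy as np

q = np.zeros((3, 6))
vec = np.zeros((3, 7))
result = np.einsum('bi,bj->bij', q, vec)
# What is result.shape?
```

(3, 6, 7)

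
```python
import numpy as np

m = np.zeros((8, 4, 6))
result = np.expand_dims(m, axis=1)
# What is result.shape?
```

(8, 1, 4, 6)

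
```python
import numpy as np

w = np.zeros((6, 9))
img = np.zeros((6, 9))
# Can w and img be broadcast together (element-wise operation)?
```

Yes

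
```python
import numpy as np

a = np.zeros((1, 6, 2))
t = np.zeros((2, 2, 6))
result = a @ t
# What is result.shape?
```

(2, 6, 6)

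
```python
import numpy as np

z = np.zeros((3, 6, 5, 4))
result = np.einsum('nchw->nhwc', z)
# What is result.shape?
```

(3, 5, 4, 6)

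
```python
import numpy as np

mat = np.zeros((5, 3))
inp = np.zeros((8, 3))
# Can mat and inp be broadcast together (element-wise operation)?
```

No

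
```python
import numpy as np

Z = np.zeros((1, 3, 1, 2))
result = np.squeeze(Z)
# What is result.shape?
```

(3, 2)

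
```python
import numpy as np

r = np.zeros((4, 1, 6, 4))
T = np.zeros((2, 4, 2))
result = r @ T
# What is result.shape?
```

(4, 2, 6, 2)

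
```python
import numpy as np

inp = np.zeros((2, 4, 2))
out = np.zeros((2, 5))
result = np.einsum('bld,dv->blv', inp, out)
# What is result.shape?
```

(2, 4, 5)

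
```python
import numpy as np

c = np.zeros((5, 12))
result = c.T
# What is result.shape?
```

(12, 5)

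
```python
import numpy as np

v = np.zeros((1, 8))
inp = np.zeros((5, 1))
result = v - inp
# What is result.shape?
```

(5, 8)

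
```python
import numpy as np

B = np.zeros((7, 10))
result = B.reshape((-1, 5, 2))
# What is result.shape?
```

(7, 5, 2)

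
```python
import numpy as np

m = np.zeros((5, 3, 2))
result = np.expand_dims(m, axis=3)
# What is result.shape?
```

(5, 3, 2, 1)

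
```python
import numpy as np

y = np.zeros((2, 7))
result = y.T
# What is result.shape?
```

(7, 2)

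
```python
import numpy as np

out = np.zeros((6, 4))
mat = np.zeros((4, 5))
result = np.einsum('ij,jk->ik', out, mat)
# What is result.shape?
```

(6, 5)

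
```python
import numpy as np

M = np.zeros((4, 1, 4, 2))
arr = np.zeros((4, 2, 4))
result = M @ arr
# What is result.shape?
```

(4, 4, 4, 4)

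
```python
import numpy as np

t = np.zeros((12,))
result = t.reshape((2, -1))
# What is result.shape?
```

(2, 6)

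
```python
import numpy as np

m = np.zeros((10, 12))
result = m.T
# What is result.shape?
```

(12, 10)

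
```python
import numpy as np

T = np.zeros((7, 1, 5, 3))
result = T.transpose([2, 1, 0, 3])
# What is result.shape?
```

(5, 1, 7, 3)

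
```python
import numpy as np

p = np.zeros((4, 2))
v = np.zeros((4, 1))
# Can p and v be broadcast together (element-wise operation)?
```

Yes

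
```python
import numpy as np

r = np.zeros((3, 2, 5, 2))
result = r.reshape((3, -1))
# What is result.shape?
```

(3, 20)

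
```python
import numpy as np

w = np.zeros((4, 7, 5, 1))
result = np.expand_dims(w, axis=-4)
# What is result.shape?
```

(4, 1, 7, 5, 1)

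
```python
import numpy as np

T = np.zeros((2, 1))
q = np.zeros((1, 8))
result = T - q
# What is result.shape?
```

(2, 8)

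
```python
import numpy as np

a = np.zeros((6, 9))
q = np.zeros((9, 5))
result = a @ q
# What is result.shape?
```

(6, 5)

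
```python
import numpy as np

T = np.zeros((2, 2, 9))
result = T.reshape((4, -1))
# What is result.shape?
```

(4, 9)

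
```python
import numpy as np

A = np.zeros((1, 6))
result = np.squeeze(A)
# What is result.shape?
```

(6,)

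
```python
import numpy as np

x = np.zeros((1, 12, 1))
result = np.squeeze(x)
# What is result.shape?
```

(12,)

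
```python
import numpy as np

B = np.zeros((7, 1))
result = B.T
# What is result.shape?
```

(1, 7)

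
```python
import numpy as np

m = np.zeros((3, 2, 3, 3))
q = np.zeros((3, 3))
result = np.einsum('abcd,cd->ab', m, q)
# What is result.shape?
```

(3, 2)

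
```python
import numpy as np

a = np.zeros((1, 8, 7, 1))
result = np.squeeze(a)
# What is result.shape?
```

(8, 7)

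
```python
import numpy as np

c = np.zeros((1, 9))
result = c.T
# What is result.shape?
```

(9, 1)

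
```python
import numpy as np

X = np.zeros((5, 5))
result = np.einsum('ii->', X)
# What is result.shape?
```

()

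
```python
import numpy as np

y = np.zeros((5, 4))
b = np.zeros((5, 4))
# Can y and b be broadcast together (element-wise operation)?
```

Yes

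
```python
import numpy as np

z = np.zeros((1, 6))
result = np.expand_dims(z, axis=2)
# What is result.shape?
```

(1, 6, 1)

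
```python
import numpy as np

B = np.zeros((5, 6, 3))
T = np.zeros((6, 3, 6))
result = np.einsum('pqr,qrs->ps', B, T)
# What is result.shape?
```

(5, 6)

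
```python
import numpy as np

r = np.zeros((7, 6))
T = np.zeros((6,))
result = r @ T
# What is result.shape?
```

(7,)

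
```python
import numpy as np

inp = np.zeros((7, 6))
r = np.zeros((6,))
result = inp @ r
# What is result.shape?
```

(7,)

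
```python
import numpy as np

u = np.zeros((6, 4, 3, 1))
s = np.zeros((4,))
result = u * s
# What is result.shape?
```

(6, 4, 3, 4)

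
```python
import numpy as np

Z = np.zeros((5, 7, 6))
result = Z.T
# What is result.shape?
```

(6, 7, 5)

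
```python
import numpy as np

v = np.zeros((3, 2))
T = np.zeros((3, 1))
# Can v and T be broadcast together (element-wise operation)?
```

Yes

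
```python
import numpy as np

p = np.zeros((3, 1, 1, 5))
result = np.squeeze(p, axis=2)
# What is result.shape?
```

(3, 1, 5)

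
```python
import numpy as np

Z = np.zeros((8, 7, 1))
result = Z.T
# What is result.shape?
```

(1, 7, 8)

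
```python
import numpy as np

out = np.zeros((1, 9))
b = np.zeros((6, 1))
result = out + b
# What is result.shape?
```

(6, 9)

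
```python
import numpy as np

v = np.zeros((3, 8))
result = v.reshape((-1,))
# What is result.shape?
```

(24,)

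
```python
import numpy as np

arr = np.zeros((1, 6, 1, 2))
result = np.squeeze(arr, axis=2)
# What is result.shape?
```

(1, 6, 2)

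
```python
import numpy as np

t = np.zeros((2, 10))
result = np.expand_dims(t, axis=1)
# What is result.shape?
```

(2, 1, 10)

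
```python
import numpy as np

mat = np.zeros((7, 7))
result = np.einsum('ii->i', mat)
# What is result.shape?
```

(7,)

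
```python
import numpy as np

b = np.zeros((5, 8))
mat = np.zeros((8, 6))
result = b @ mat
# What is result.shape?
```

(5, 6)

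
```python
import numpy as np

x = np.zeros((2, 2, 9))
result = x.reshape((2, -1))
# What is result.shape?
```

(2, 18)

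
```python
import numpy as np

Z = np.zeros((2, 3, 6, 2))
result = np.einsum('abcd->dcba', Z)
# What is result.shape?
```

(2, 6, 3, 2)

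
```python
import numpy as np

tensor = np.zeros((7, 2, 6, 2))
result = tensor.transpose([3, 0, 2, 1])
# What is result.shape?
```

(2, 7, 6, 2)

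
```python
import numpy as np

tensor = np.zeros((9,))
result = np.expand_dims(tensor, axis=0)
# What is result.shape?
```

(1, 9)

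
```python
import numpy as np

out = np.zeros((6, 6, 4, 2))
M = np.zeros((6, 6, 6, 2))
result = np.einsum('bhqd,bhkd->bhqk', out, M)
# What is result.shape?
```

(6, 6, 4, 6)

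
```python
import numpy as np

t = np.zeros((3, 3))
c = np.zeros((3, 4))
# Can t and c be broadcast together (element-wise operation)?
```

No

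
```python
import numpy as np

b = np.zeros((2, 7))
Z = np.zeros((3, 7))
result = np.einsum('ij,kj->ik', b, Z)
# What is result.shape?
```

(2, 3)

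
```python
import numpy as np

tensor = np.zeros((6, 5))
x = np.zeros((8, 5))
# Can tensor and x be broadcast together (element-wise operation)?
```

No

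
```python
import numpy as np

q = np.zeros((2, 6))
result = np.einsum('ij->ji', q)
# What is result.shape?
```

(6, 2)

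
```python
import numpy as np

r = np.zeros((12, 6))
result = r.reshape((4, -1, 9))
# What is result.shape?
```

(4, 2, 9)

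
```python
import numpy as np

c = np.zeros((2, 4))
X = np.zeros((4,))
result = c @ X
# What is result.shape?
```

(2,)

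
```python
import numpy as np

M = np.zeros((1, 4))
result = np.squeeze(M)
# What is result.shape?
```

(4,)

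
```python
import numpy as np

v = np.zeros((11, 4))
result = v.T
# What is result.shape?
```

(4, 11)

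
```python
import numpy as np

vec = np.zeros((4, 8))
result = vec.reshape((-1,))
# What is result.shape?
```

(32,)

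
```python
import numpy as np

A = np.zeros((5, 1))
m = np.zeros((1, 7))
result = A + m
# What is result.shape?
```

(5, 7)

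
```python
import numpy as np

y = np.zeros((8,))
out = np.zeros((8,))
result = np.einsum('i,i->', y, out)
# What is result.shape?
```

()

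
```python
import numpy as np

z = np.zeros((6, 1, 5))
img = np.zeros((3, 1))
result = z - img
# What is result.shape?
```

(6, 3, 5)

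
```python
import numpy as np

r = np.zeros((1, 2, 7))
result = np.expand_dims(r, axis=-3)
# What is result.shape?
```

(1, 1, 2, 7)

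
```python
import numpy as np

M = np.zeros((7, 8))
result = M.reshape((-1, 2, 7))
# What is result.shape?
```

(4, 2, 7)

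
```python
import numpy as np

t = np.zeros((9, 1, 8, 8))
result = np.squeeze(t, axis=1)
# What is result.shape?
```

(9, 8, 8)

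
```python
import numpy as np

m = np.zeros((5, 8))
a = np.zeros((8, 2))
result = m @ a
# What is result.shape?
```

(5, 2)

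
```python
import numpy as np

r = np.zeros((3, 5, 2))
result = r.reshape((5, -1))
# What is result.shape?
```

(5, 6)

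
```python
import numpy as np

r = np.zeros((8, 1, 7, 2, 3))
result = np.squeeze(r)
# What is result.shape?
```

(8, 7, 2, 3)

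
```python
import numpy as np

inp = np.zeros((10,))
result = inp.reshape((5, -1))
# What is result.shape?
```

(5, 2)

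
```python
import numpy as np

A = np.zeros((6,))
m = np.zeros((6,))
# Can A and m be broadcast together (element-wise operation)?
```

Yes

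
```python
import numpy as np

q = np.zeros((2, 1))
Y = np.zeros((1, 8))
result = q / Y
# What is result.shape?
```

(2, 8)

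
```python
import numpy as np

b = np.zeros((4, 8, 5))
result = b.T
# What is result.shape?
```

(5, 8, 4)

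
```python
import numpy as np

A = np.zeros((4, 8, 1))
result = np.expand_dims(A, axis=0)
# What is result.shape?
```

(1, 4, 8, 1)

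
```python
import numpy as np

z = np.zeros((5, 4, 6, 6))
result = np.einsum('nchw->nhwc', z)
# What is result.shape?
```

(5, 6, 6, 4)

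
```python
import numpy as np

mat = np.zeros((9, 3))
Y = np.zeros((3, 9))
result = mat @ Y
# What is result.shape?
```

(9, 9)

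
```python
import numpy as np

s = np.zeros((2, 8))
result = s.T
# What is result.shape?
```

(8, 2)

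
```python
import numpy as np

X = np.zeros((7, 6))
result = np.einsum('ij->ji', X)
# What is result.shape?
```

(6, 7)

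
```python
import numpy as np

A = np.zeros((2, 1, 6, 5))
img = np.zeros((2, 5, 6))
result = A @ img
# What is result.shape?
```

(2, 2, 6, 6)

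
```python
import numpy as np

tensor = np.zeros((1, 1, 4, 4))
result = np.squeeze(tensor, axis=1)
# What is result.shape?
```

(1, 4, 4)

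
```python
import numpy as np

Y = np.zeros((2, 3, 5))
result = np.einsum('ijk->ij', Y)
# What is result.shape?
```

(2, 3)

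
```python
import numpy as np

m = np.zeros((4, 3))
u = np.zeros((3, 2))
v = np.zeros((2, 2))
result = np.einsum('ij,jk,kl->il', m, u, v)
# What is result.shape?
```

(4, 2)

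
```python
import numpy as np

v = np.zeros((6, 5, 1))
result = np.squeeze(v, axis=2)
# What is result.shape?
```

(6, 5)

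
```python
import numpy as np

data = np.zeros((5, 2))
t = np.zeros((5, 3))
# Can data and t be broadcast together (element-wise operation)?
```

No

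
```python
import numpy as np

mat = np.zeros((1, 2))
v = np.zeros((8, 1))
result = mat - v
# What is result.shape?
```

(8, 2)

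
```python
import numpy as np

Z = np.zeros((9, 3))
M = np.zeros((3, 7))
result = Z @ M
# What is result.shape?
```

(9, 7)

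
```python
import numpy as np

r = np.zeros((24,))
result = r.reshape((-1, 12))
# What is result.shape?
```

(2, 12)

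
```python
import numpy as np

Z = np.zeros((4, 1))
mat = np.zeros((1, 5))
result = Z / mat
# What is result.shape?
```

(4, 5)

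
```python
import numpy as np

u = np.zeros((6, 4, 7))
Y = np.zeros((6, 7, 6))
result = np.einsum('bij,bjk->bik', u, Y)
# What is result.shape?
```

(6, 4, 6)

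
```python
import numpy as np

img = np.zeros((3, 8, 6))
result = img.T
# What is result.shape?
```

(6, 8, 3)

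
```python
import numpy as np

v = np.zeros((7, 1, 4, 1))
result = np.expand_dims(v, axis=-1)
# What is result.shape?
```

(7, 1, 4, 1, 1)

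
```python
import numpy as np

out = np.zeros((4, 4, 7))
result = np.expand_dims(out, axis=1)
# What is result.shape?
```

(4, 1, 4, 7)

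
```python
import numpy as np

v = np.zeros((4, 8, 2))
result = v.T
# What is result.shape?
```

(2, 8, 4)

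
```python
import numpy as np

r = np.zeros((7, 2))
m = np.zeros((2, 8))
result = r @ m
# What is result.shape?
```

(7, 8)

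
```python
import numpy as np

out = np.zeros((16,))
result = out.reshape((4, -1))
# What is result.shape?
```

(4, 4)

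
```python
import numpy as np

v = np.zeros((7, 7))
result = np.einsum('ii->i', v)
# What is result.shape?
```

(7,)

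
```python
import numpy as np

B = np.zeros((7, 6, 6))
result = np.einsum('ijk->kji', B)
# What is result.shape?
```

(6, 6, 7)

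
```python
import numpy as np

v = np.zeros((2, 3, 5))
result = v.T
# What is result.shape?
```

(5, 3, 2)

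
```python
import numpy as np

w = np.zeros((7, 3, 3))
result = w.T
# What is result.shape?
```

(3, 3, 7)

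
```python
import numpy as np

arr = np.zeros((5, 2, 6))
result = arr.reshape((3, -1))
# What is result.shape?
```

(3, 20)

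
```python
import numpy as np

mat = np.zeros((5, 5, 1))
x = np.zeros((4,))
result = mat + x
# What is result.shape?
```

(5, 5, 4)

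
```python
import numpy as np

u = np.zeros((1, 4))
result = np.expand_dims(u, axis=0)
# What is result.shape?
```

(1, 1, 4)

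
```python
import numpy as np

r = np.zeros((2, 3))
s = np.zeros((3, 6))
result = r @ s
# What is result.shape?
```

(2, 6)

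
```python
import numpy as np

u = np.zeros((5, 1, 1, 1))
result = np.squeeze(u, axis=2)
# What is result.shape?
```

(5, 1, 1)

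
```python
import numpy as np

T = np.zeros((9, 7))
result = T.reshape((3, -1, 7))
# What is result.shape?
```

(3, 3, 7)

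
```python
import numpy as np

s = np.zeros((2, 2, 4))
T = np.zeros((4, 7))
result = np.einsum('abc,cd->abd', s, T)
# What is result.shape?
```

(2, 2, 7)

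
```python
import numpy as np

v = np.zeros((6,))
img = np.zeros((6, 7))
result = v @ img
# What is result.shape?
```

(7,)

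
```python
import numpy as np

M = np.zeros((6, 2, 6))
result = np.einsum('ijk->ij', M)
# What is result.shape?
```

(6, 2)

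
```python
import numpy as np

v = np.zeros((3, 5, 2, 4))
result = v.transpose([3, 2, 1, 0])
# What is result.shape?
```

(4, 2, 5, 3)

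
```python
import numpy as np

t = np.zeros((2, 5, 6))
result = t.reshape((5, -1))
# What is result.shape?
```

(5, 12)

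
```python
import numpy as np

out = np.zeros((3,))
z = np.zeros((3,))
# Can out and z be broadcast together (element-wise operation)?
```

Yes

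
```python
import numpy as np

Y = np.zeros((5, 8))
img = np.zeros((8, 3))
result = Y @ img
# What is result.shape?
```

(5, 3)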